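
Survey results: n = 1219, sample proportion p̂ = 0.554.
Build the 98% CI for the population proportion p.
(0.521, 0.587)

Proportion CI:
SE = √(p̂(1-p̂)/n) = √(0.554 · 0.446 / 1219) = 0.01424

z* = 2.326
Margin = z* · SE = 2.326 · 0.01424 = 0.0331

CI: 0.554 ± 0.0331 = (0.521, 0.587)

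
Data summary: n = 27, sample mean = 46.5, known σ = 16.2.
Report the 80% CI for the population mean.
(42.50, 50.50)

z-interval (σ known):
z* = 1.282 for 80% confidence

Margin of error = z* · σ/√n = 1.282 · 16.2/√27 = 4.00

CI: (46.5 - 4.00, 46.5 + 4.00) = (42.50, 50.50)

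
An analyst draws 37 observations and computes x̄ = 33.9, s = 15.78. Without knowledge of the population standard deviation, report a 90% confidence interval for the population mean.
(29.52, 38.28)

t-interval (σ unknown):
df = n - 1 = 36
t* = 1.688 for 90% confidence

Margin of error = t* · s/√n = 1.688 · 15.78/√37 = 4.38

CI: (29.52, 38.28)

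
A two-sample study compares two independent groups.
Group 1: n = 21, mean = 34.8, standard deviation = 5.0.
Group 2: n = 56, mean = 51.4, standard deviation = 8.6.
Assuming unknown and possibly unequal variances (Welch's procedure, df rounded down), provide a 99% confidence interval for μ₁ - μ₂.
(-20.81, -12.39)

Difference: x̄₁ - x̄₂ = -16.60
SE = √(s₁²/n₁ + s₂²/n₂) = √(5.0²/21 + 8.6²/56) = 1.5847
df = 61.48 → 61 (Welch–Satterthwaite, rounded down)
t* = 2.659

CI: -16.60 ± 2.659 · 1.5847 = -16.60 ± 4.21 = (-20.81, -12.39)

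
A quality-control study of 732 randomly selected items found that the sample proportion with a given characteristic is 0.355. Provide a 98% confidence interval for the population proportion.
(0.314, 0.396)

Proportion CI:
SE = √(p̂(1-p̂)/n) = √(0.355 · 0.645 / 732) = 0.01769

z* = 2.326
Margin = z* · SE = 2.326 · 0.01769 = 0.0411

CI: 0.355 ± 0.0411 = (0.314, 0.396)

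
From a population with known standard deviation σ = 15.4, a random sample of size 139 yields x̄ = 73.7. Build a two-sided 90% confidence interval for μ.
(71.55, 75.85)

z-interval (σ known):
z* = 1.645 for 90% confidence

Margin of error = z* · σ/√n = 1.645 · 15.4/√139 = 2.15

CI: (73.7 - 2.15, 73.7 + 2.15) = (71.55, 75.85)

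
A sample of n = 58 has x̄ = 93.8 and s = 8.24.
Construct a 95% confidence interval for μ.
(91.63, 95.97)

t-interval (σ unknown):
df = n - 1 = 57
t* = 2.002 for 95% confidence

Margin of error = t* · s/√n = 2.002 · 8.24/√58 = 2.17

CI: (91.63, 95.97)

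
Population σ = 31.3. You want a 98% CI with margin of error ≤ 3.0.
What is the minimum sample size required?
n ≥ 589

For margin E ≤ 3.0:
n ≥ (z* · σ / E)²
n ≥ (2.326 · 31.3 / 3.0)²
n ≥ 588.93

Minimum n = 589 (rounding up)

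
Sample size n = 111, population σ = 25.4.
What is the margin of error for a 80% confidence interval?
Margin of error = 3.09

Margin of error = z* · σ/√n
= 1.282 · 25.4/√111
= 1.282 · 25.4/10.5357
= 3.09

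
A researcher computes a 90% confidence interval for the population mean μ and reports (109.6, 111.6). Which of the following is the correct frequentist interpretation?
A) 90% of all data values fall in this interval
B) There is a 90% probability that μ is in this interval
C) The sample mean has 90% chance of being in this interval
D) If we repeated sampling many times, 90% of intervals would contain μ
D

A) Wrong — a CI is about the parameter μ, not individual data values.
B) Wrong — μ is fixed; the randomness lives in the interval, not in μ.
C) Wrong — x̄ is observed and sits in the interval by construction.
D) Correct — this is the frequentist long-run coverage interpretation.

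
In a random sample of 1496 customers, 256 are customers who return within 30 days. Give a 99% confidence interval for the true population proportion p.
(0.146, 0.196)

Proportion CI:
p̂ = 256/1496 = 0.17112
SE = √(p̂(1-p̂)/n) = √(0.17112 · 0.82888 / 1496) = 0.00974

z* = 2.576
Margin = z* · SE = 2.576 · 0.00974 = 0.0251

CI: 0.17112 ± 0.0251 = (0.146, 0.196)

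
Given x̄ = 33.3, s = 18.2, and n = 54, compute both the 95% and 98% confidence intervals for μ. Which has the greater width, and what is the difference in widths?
98% CI is wider by 1.94

df = 53
95% CI: t* = 2.006, (28.33, 38.27), width = 2 · t* · s/√n = 9.94
98% CI: t* = 2.399, (27.36, 39.24), width = 2 · t* · s/√n = 11.88

The 98% CI is wider by 11.88 - 9.94 = 1.94.
Higher confidence requires a wider interval.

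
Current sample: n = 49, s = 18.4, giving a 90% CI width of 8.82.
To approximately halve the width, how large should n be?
n ≈ 196

CI width ∝ 1/√n
To reduce width by factor 2, need √n to grow by 2 → need 2² = 4 times as many samples.

Current: n = 49, width = 8.82
New: n = 196, width ≈ 4.35

Width reduced by factor of 8.82/4.35 = 2.03.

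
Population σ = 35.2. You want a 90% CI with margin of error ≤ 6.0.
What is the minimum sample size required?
n ≥ 94

For margin E ≤ 6.0:
n ≥ (z* · σ / E)²
n ≥ (1.645 · 35.2 / 6.0)²
n ≥ 93.14

Minimum n = 94 (rounding up)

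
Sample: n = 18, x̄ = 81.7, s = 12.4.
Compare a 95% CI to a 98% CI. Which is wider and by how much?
98% CI is wider by 2.68

df = 17
95% CI: t* = 2.110, (75.53, 87.87), width = 2 · t* · s/√n = 12.33
98% CI: t* = 2.567, (74.20, 89.20), width = 2 · t* · s/√n = 15.01

The 98% CI is wider by 15.01 - 12.33 = 2.68.
Higher confidence requires a wider interval.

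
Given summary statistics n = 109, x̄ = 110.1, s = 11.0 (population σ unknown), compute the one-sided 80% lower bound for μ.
μ ≥ 109.21

Lower bound (one-sided):
t* = 0.845 (one-sided for 80%)
Lower bound = x̄ - t* · s/√n = 110.1 - 0.845 · 11.0/√109 = 109.21

We are 80% confident that μ ≥ 109.21.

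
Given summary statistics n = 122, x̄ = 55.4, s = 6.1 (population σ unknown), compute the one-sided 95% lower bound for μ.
μ ≥ 54.48

Lower bound (one-sided):
t* = 1.658 (one-sided for 95%)
Lower bound = x̄ - t* · s/√n = 55.4 - 1.658 · 6.1/√122 = 54.48

We are 95% confident that μ ≥ 54.48.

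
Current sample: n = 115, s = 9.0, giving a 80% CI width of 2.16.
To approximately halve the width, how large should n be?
n ≈ 460

CI width ∝ 1/√n
To reduce width by factor 2, need √n to grow by 2 → need 2² = 4 times as many samples.

Current: n = 115, width = 2.16
New: n = 460, width ≈ 1.08

Width reduced by factor of 2.16/1.08 = 2.00.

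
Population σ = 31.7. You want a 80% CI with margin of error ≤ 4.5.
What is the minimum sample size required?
n ≥ 82

For margin E ≤ 4.5:
n ≥ (z* · σ / E)²
n ≥ (1.282 · 31.7 / 4.5)²
n ≥ 81.56

Minimum n = 82 (rounding up)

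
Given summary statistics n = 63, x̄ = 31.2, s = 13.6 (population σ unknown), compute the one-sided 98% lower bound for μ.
μ ≥ 27.61

Lower bound (one-sided):
t* = 2.098 (one-sided for 98%)
Lower bound = x̄ - t* · s/√n = 31.2 - 2.098 · 13.6/√63 = 27.61

We are 98% confident that μ ≥ 27.61.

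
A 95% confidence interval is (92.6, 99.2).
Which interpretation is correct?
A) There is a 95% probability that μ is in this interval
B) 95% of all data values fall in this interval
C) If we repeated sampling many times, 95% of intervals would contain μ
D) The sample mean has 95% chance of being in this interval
C

A) Wrong — μ is fixed; the randomness lives in the interval, not in μ.
B) Wrong — a CI is about the parameter μ, not individual data values.
C) Correct — this is the frequentist long-run coverage interpretation.
D) Wrong — x̄ is observed and sits in the interval by construction.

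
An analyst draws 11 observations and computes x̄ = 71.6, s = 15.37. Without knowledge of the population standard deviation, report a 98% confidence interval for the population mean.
(58.79, 84.41)

t-interval (σ unknown):
df = n - 1 = 10
t* = 2.764 for 98% confidence

Margin of error = t* · s/√n = 2.764 · 15.37/√11 = 12.81

CI: (58.79, 84.41)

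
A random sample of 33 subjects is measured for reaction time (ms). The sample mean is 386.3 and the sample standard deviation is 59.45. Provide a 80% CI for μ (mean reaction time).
(372.75, 399.85)

t-interval (σ unknown):
df = n - 1 = 32
t* = 1.309 for 80% confidence

Margin of error = t* · s/√n = 1.309 · 59.45/√33 = 13.55

CI: (372.75, 399.85)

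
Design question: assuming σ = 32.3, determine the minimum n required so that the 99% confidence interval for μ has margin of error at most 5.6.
n ≥ 221

For margin E ≤ 5.6:
n ≥ (z* · σ / E)²
n ≥ (2.576 · 32.3 / 5.6)²
n ≥ 220.76

Minimum n = 221 (rounding up)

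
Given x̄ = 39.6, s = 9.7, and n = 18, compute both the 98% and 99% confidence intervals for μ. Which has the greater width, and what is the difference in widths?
99% CI is wider by 1.51

df = 17
98% CI: t* = 2.567, (33.73, 45.47), width = 2 · t* · s/√n = 11.74
99% CI: t* = 2.898, (32.97, 46.23), width = 2 · t* · s/√n = 13.25

The 99% CI is wider by 13.25 - 11.74 = 1.51.
Higher confidence requires a wider interval.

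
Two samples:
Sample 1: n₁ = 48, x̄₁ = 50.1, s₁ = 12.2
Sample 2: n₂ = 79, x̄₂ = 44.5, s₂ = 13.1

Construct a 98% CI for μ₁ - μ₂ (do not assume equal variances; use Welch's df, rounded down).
(0.17, 11.03)

Difference: x̄₁ - x̄₂ = 5.60
SE = √(s₁²/n₁ + s₂²/n₂) = √(12.2²/48 + 13.1²/79) = 2.2963
df = 104.90 → 104 (Welch–Satterthwaite, rounded down)
t* = 2.363

CI: 5.60 ± 2.363 · 2.2963 = 5.60 ± 5.43 = (0.17, 11.03)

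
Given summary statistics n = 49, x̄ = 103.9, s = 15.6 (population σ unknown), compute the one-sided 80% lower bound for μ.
μ ≥ 102.01

Lower bound (one-sided):
t* = 0.849 (one-sided for 80%)
Lower bound = x̄ - t* · s/√n = 103.9 - 0.849 · 15.6/√49 = 102.01

We are 80% confident that μ ≥ 102.01.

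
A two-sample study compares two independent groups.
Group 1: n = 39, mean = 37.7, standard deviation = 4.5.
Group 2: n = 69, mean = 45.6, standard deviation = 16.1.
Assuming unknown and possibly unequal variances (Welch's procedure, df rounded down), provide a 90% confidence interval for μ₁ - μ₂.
(-11.34, -4.46)

Difference: x̄₁ - x̄₂ = -7.90
SE = √(s₁²/n₁ + s₂²/n₂) = √(4.5²/39 + 16.1²/69) = 2.0678
df = 85.18 → 85 (Welch–Satterthwaite, rounded down)
t* = 1.663

CI: -7.90 ± 1.663 · 2.0678 = -7.90 ± 3.44 = (-11.34, -4.46)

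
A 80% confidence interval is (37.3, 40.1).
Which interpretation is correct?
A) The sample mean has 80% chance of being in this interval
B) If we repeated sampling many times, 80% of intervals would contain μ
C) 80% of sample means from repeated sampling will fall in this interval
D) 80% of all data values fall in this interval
B

A) Wrong — x̄ is observed and sits in the interval by construction.
B) Correct — this is the frequentist long-run coverage interpretation.
C) Wrong — coverage applies to intervals containing μ, not to future x̄ values.
D) Wrong — a CI is about the parameter μ, not individual data values.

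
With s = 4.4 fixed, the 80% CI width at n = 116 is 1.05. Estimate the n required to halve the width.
n ≈ 464

CI width ∝ 1/√n
To reduce width by factor 2, need √n to grow by 2 → need 2² = 4 times as many samples.

Current: n = 116, width = 1.05
New: n = 464, width ≈ 0.52

Width reduced by factor of 1.05/0.52 = 2.02.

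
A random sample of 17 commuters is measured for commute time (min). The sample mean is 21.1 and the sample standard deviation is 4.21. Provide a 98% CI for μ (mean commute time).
(18.46, 23.74)

t-interval (σ unknown):
df = n - 1 = 16
t* = 2.583 for 98% confidence

Margin of error = t* · s/√n = 2.583 · 4.21/√17 = 2.64

CI: (18.46, 23.74)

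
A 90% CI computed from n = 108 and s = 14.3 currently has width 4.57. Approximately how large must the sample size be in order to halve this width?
n ≈ 432

CI width ∝ 1/√n
To reduce width by factor 2, need √n to grow by 2 → need 2² = 4 times as many samples.

Current: n = 108, width = 4.57
New: n = 432, width ≈ 2.27

Width reduced by factor of 4.57/2.27 = 2.01.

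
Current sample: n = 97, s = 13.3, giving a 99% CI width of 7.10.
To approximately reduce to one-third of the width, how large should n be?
n ≈ 873

CI width ∝ 1/√n
To reduce width by factor 3, need √n to grow by 3 → need 3² = 9 times as many samples.

Current: n = 97, width = 7.10
New: n = 873, width ≈ 2.32

Width reduced by factor of 7.10/2.32 = 3.06.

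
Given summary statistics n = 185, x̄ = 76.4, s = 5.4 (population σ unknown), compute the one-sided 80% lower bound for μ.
μ ≥ 76.06

Lower bound (one-sided):
t* = 0.844 (one-sided for 80%)
Lower bound = x̄ - t* · s/√n = 76.4 - 0.844 · 5.4/√185 = 76.06

We are 80% confident that μ ≥ 76.06.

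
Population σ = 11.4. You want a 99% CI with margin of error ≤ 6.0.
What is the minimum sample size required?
n ≥ 24

For margin E ≤ 6.0:
n ≥ (z* · σ / E)²
n ≥ (2.576 · 11.4 / 6.0)²
n ≥ 23.96

Minimum n = 24 (rounding up)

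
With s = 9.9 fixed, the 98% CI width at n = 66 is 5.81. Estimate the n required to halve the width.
n ≈ 264

CI width ∝ 1/√n
To reduce width by factor 2, need √n to grow by 2 → need 2² = 4 times as many samples.

Current: n = 66, width = 5.81
New: n = 264, width ≈ 2.85

Width reduced by factor of 5.81/2.85 = 2.04.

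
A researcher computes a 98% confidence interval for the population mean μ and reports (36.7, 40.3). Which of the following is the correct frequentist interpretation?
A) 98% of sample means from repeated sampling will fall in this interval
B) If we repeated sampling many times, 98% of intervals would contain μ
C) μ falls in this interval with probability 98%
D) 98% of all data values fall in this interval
B

A) Wrong — coverage applies to intervals containing μ, not to future x̄ values.
B) Correct — this is the frequentist long-run coverage interpretation.
C) Wrong — μ is fixed; the randomness lives in the interval, not in μ.
D) Wrong — a CI is about the parameter μ, not individual data values.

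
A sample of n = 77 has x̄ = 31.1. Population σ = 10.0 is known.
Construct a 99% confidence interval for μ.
(28.16, 34.04)

z-interval (σ known):
z* = 2.576 for 99% confidence

Margin of error = z* · σ/√n = 2.576 · 10.0/√77 = 2.94

CI: (31.1 - 2.94, 31.1 + 2.94) = (28.16, 34.04)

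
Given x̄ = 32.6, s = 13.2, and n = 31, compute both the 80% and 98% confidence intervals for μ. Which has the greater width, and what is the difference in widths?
98% CI is wider by 5.44

df = 30
80% CI: t* = 1.310, (29.49, 35.71), width = 2 · t* · s/√n = 6.21
98% CI: t* = 2.457, (26.77, 38.43), width = 2 · t* · s/√n = 11.65

The 98% CI is wider by 11.65 - 6.21 = 5.44.
Higher confidence requires a wider interval.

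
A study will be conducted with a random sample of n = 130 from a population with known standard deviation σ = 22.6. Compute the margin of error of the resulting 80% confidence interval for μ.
Margin of error = 2.54

Margin of error = z* · σ/√n
= 1.282 · 22.6/√130
= 1.282 · 22.6/11.4018
= 2.54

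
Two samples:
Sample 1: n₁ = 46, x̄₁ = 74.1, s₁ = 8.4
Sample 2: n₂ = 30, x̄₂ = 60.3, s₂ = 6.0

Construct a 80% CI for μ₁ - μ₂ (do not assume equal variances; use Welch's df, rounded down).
(11.66, 15.94)

Difference: x̄₁ - x̄₂ = 13.80
SE = √(s₁²/n₁ + s₂²/n₂) = √(8.4²/46 + 6.0²/30) = 1.6535
df = 73.32 → 73 (Welch–Satterthwaite, rounded down)
t* = 1.293

CI: 13.80 ± 1.293 · 1.6535 = 13.80 ± 2.14 = (11.66, 15.94)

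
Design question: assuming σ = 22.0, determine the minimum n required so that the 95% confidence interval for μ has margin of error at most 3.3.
n ≥ 171

For margin E ≤ 3.3:
n ≥ (z* · σ / E)²
n ≥ (1.960 · 22.0 / 3.3)²
n ≥ 170.74

Minimum n = 171 (rounding up)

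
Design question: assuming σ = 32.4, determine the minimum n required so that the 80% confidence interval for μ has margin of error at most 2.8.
n ≥ 221

For margin E ≤ 2.8:
n ≥ (z* · σ / E)²
n ≥ (1.282 · 32.4 / 2.8)²
n ≥ 220.06

Minimum n = 221 (rounding up)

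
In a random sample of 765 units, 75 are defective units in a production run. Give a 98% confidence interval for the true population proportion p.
(0.073, 0.123)

Proportion CI:
p̂ = 75/765 = 0.09804
SE = √(p̂(1-p̂)/n) = √(0.09804 · 0.90196 / 765) = 0.01075

z* = 2.326
Margin = z* · SE = 2.326 · 0.01075 = 0.0250

CI: 0.09804 ± 0.0250 = (0.073, 0.123)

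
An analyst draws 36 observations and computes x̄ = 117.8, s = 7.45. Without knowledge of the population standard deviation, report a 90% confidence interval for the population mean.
(115.70, 119.90)

t-interval (σ unknown):
df = n - 1 = 35
t* = 1.690 for 90% confidence

Margin of error = t* · s/√n = 1.690 · 7.45/√36 = 2.10

CI: (115.70, 119.90)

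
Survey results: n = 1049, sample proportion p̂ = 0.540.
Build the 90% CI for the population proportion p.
(0.515, 0.565)

Proportion CI:
SE = √(p̂(1-p̂)/n) = √(0.540 · 0.460 / 1049) = 0.01539

z* = 1.645
Margin = z* · SE = 1.645 · 0.01539 = 0.0253

CI: 0.540 ± 0.0253 = (0.515, 0.565)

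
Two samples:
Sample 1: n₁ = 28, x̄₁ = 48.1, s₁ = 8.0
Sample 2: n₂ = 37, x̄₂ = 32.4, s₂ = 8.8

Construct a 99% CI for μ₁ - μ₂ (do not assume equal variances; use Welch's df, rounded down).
(10.13, 21.27)

Difference: x̄₁ - x̄₂ = 15.70
SE = √(s₁²/n₁ + s₂²/n₂) = √(8.0²/28 + 8.8²/37) = 2.0925
df = 60.83 → 60 (Welch–Satterthwaite, rounded down)
t* = 2.660

CI: 15.70 ± 2.660 · 2.0925 = 15.70 ± 5.57 = (10.13, 21.27)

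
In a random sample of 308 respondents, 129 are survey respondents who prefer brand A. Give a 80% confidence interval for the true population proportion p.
(0.383, 0.455)

Proportion CI:
p̂ = 129/308 = 0.41883
SE = √(p̂(1-p̂)/n) = √(0.41883 · 0.58117 / 308) = 0.02811

z* = 1.282
Margin = z* · SE = 1.282 · 0.02811 = 0.0360

CI: 0.41883 ± 0.0360 = (0.383, 0.455)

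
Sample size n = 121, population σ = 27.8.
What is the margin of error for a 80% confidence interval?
Margin of error = 3.24

Margin of error = z* · σ/√n
= 1.282 · 27.8/√121
= 1.282 · 27.8/11.0000
= 3.24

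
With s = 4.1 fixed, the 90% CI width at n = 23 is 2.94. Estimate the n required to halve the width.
n ≈ 92

CI width ∝ 1/√n
To reduce width by factor 2, need √n to grow by 2 → need 2² = 4 times as many samples.

Current: n = 23, width = 2.94
New: n = 92, width ≈ 1.42

Width reduced by factor of 2.94/1.42 = 2.07.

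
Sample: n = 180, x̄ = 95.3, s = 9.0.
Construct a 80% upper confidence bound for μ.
μ ≤ 95.87

Upper bound (one-sided):
t* = 0.844 (one-sided for 80%)
Upper bound = x̄ + t* · s/√n = 95.3 + 0.844 · 9.0/√180 = 95.87

We are 80% confident that μ ≤ 95.87.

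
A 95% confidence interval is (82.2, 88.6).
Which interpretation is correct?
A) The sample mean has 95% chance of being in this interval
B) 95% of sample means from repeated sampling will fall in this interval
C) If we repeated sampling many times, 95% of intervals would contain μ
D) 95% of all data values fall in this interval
C

A) Wrong — x̄ is observed and sits in the interval by construction.
B) Wrong — coverage applies to intervals containing μ, not to future x̄ values.
C) Correct — this is the frequentist long-run coverage interpretation.
D) Wrong — a CI is about the parameter μ, not individual data values.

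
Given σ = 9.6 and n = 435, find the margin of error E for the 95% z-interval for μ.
Margin of error = 0.90

Margin of error = z* · σ/√n
= 1.960 · 9.6/√435
= 1.960 · 9.6/20.8567
= 0.90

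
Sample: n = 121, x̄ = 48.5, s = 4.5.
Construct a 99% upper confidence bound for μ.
μ ≤ 49.46

Upper bound (one-sided):
t* = 2.358 (one-sided for 99%)
Upper bound = x̄ + t* · s/√n = 48.5 + 2.358 · 4.5/√121 = 49.46

We are 99% confident that μ ≤ 49.46.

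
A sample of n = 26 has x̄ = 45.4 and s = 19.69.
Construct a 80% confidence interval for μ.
(40.32, 50.48)

t-interval (σ unknown):
df = n - 1 = 25
t* = 1.316 for 80% confidence

Margin of error = t* · s/√n = 1.316 · 19.69/√26 = 5.08

CI: (40.32, 50.48)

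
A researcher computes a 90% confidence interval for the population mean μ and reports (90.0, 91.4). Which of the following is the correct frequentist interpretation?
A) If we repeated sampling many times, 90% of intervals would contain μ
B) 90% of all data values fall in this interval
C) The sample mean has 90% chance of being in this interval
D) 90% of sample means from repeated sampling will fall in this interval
A

A) Correct — this is the frequentist long-run coverage interpretation.
B) Wrong — a CI is about the parameter μ, not individual data values.
C) Wrong — x̄ is observed and sits in the interval by construction.
D) Wrong — coverage applies to intervals containing μ, not to future x̄ values.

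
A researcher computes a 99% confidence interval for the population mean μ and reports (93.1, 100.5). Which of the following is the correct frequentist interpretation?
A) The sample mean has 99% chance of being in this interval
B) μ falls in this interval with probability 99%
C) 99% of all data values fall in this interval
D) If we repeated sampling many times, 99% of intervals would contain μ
D

A) Wrong — x̄ is observed and sits in the interval by construction.
B) Wrong — μ is fixed; the randomness lives in the interval, not in μ.
C) Wrong — a CI is about the parameter μ, not individual data values.
D) Correct — this is the frequentist long-run coverage interpretation.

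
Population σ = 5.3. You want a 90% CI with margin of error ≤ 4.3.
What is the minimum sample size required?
n ≥ 5

For margin E ≤ 4.3:
n ≥ (z* · σ / E)²
n ≥ (1.645 · 5.3 / 4.3)²
n ≥ 4.11

Minimum n = 5 (rounding up)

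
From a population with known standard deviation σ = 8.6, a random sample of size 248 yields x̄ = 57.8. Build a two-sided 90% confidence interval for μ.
(56.90, 58.70)

z-interval (σ known):
z* = 1.645 for 90% confidence

Margin of error = z* · σ/√n = 1.645 · 8.6/√248 = 0.90

CI: (57.8 - 0.90, 57.8 + 0.90) = (56.90, 58.70)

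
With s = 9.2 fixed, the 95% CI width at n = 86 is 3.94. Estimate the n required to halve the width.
n ≈ 344

CI width ∝ 1/√n
To reduce width by factor 2, need √n to grow by 2 → need 2² = 4 times as many samples.

Current: n = 86, width = 3.94
New: n = 344, width ≈ 1.95

Width reduced by factor of 3.94/1.95 = 2.02.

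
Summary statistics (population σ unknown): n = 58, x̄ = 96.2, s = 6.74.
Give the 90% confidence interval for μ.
(94.72, 97.68)

t-interval (σ unknown):
df = n - 1 = 57
t* = 1.672 for 90% confidence

Margin of error = t* · s/√n = 1.672 · 6.74/√58 = 1.48

CI: (94.72, 97.68)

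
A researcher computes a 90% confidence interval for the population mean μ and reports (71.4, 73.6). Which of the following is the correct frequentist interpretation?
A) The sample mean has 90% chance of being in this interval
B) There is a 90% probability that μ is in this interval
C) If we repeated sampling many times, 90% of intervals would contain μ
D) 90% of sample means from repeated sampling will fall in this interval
C

A) Wrong — x̄ is observed and sits in the interval by construction.
B) Wrong — μ is fixed; the randomness lives in the interval, not in μ.
C) Correct — this is the frequentist long-run coverage interpretation.
D) Wrong — coverage applies to intervals containing μ, not to future x̄ values.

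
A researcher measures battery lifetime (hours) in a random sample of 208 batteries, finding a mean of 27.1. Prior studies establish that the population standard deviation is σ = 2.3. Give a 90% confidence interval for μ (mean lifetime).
(26.84, 27.36)

z-interval (σ known):
z* = 1.645 for 90% confidence

Margin of error = z* · σ/√n = 1.645 · 2.3/√208 = 0.26

CI: (27.1 - 0.26, 27.1 + 0.26) = (26.84, 27.36)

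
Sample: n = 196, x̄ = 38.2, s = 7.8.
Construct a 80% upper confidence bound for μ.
μ ≤ 38.67

Upper bound (one-sided):
t* = 0.843 (one-sided for 80%)
Upper bound = x̄ + t* · s/√n = 38.2 + 0.843 · 7.8/√196 = 38.67

We are 80% confident that μ ≤ 38.67.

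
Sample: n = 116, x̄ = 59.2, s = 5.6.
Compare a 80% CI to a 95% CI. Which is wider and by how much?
95% CI is wider by 0.72

df = 115
80% CI: t* = 1.289, (58.53, 59.87), width = 2 · t* · s/√n = 1.34
95% CI: t* = 1.981, (58.17, 60.23), width = 2 · t* · s/√n = 2.06

The 95% CI is wider by 2.06 - 1.34 = 0.72.
Higher confidence requires a wider interval.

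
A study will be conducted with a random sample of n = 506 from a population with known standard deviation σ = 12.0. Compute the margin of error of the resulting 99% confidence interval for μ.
Margin of error = 1.37

Margin of error = z* · σ/√n
= 2.576 · 12.0/√506
= 2.576 · 12.0/22.4944
= 1.37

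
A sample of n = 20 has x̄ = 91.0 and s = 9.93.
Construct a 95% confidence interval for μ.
(86.35, 95.65)

t-interval (σ unknown):
df = n - 1 = 19
t* = 2.093 for 95% confidence

Margin of error = t* · s/√n = 2.093 · 9.93/√20 = 4.65

CI: (86.35, 95.65)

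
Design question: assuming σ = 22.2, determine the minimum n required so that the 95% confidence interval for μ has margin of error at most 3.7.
n ≥ 139

For margin E ≤ 3.7:
n ≥ (z* · σ / E)²
n ≥ (1.960 · 22.2 / 3.7)²
n ≥ 138.30

Minimum n = 139 (rounding up)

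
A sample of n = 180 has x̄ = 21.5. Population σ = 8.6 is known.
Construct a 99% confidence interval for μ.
(19.85, 23.15)

z-interval (σ known):
z* = 2.576 for 99% confidence

Margin of error = z* · σ/√n = 2.576 · 8.6/√180 = 1.65

CI: (21.5 - 1.65, 21.5 + 1.65) = (19.85, 23.15)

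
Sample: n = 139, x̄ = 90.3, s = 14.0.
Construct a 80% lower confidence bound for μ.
μ ≥ 89.30

Lower bound (one-sided):
t* = 0.844 (one-sided for 80%)
Lower bound = x̄ - t* · s/√n = 90.3 - 0.844 · 14.0/√139 = 89.30

We are 80% confident that μ ≥ 89.30.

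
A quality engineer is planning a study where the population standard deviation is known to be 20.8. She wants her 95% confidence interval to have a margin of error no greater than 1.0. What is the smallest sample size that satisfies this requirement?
n ≥ 1663

For margin E ≤ 1.0:
n ≥ (z* · σ / E)²
n ≥ (1.960 · 20.8 / 1.0)²
n ≥ 1662.03

Minimum n = 1663 (rounding up)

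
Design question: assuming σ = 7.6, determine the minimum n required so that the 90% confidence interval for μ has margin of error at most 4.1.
n ≥ 10

For margin E ≤ 4.1:
n ≥ (z* · σ / E)²
n ≥ (1.645 · 7.6 / 4.1)²
n ≥ 9.30

Minimum n = 10 (rounding up)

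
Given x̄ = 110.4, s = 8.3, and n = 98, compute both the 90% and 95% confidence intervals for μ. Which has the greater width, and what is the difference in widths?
95% CI is wider by 0.54

df = 97
90% CI: t* = 1.661, (109.01, 111.79), width = 2 · t* · s/√n = 2.79
95% CI: t* = 1.985, (108.74, 112.06), width = 2 · t* · s/√n = 3.33

The 95% CI is wider by 3.33 - 2.79 = 0.54.
Higher confidence requires a wider interval.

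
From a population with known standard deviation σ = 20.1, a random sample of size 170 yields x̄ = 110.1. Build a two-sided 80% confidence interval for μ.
(108.12, 112.08)

z-interval (σ known):
z* = 1.282 for 80% confidence

Margin of error = z* · σ/√n = 1.282 · 20.1/√170 = 1.98

CI: (110.1 - 1.98, 110.1 + 1.98) = (108.12, 112.08)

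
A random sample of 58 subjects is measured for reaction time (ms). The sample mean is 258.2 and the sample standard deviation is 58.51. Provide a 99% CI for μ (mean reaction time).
(237.73, 278.67)

t-interval (σ unknown):
df = n - 1 = 57
t* = 2.665 for 99% confidence

Margin of error = t* · s/√n = 2.665 · 58.51/√58 = 20.47

CI: (237.73, 278.67)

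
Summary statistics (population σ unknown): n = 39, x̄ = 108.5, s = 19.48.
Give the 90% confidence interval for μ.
(103.24, 113.76)

t-interval (σ unknown):
df = n - 1 = 38
t* = 1.686 for 90% confidence

Margin of error = t* · s/√n = 1.686 · 19.48/√39 = 5.26

CI: (103.24, 113.76)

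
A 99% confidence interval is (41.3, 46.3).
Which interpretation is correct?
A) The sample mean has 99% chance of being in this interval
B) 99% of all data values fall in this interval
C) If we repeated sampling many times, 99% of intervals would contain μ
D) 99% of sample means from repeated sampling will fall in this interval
C

A) Wrong — x̄ is observed and sits in the interval by construction.
B) Wrong — a CI is about the parameter μ, not individual data values.
C) Correct — this is the frequentist long-run coverage interpretation.
D) Wrong — coverage applies to intervals containing μ, not to future x̄ values.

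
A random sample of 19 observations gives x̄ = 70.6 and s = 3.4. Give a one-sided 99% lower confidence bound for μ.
μ ≥ 68.61

Lower bound (one-sided):
t* = 2.552 (one-sided for 99%)
Lower bound = x̄ - t* · s/√n = 70.6 - 2.552 · 3.4/√19 = 68.61

We are 99% confident that μ ≥ 68.61.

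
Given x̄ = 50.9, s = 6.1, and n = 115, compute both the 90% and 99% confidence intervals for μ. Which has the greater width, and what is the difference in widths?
99% CI is wider by 1.09

df = 114
90% CI: t* = 1.658, (49.96, 51.84), width = 2 · t* · s/√n = 1.89
99% CI: t* = 2.620, (49.41, 52.39), width = 2 · t* · s/√n = 2.98

The 99% CI is wider by 2.98 - 1.89 = 1.09.
Higher confidence requires a wider interval.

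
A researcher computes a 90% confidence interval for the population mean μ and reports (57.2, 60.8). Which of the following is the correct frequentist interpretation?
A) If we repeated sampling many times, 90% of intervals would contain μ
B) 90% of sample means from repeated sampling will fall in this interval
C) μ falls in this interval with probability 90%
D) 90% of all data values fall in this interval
A

A) Correct — this is the frequentist long-run coverage interpretation.
B) Wrong — coverage applies to intervals containing μ, not to future x̄ values.
C) Wrong — μ is fixed; the randomness lives in the interval, not in μ.
D) Wrong — a CI is about the parameter μ, not individual data values.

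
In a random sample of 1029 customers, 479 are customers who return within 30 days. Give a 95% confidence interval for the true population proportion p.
(0.435, 0.496)

Proportion CI:
p̂ = 479/1029 = 0.46550
SE = √(p̂(1-p̂)/n) = √(0.46550 · 0.53450 / 1029) = 0.01555

z* = 1.960
Margin = z* · SE = 1.960 · 0.01555 = 0.0305

CI: 0.46550 ± 0.0305 = (0.435, 0.496)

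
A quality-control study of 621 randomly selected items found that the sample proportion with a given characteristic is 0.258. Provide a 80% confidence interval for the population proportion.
(0.235, 0.281)

Proportion CI:
SE = √(p̂(1-p̂)/n) = √(0.258 · 0.742 / 621) = 0.01756

z* = 1.282
Margin = z* · SE = 1.282 · 0.01756 = 0.0225

CI: 0.258 ± 0.0225 = (0.235, 0.281)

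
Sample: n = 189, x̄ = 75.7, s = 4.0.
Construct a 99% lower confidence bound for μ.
μ ≥ 75.02

Lower bound (one-sided):
t* = 2.346 (one-sided for 99%)
Lower bound = x̄ - t* · s/√n = 75.7 - 2.346 · 4.0/√189 = 75.02

We are 99% confident that μ ≥ 75.02.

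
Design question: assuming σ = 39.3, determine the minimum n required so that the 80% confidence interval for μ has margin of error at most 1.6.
n ≥ 992

For margin E ≤ 1.6:
n ≥ (z* · σ / E)²
n ≥ (1.282 · 39.3 / 1.6)²
n ≥ 991.56

Minimum n = 992 (rounding up)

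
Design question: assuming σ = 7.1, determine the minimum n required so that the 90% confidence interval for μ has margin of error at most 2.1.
n ≥ 31

For margin E ≤ 2.1:
n ≥ (z* · σ / E)²
n ≥ (1.645 · 7.1 / 2.1)²
n ≥ 30.93

Minimum n = 31 (rounding up)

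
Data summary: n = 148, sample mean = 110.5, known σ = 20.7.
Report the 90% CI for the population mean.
(107.70, 113.30)

z-interval (σ known):
z* = 1.645 for 90% confidence

Margin of error = z* · σ/√n = 1.645 · 20.7/√148 = 2.80

CI: (110.5 - 2.80, 110.5 + 2.80) = (107.70, 113.30)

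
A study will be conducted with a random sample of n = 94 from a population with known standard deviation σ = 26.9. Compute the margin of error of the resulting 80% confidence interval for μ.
Margin of error = 3.56

Margin of error = z* · σ/√n
= 1.282 · 26.9/√94
= 1.282 · 26.9/9.6954
= 3.56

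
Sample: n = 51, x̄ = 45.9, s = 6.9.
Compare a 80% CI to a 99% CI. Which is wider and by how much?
99% CI is wider by 2.66

df = 50
80% CI: t* = 1.299, (44.64, 47.16), width = 2 · t* · s/√n = 2.51
99% CI: t* = 2.678, (43.31, 48.49), width = 2 · t* · s/√n = 5.17

The 99% CI is wider by 5.17 - 2.51 = 2.66.
Higher confidence requires a wider interval.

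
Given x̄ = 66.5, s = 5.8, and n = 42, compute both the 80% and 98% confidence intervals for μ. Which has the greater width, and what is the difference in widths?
98% CI is wider by 2.00

df = 41
80% CI: t* = 1.303, (65.33, 67.67), width = 2 · t* · s/√n = 2.33
98% CI: t* = 2.421, (64.33, 68.67), width = 2 · t* · s/√n = 4.33

The 98% CI is wider by 4.33 - 2.33 = 2.00.
Higher confidence requires a wider interval.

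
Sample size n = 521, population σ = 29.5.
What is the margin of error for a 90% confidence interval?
Margin of error = 2.13

Margin of error = z* · σ/√n
= 1.645 · 29.5/√521
= 1.645 · 29.5/22.8254
= 2.13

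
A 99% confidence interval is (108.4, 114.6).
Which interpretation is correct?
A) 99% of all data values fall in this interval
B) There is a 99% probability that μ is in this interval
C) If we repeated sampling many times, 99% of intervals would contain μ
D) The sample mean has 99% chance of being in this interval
C

A) Wrong — a CI is about the parameter μ, not individual data values.
B) Wrong — μ is fixed; the randomness lives in the interval, not in μ.
C) Correct — this is the frequentist long-run coverage interpretation.
D) Wrong — x̄ is observed and sits in the interval by construction.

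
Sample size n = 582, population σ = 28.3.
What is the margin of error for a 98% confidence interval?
Margin of error = 2.73

Margin of error = z* · σ/√n
= 2.326 · 28.3/√582
= 2.326 · 28.3/24.1247
= 2.73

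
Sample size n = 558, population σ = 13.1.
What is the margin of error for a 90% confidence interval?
Margin of error = 0.91

Margin of error = z* · σ/√n
= 1.645 · 13.1/√558
= 1.645 · 13.1/23.6220
= 0.91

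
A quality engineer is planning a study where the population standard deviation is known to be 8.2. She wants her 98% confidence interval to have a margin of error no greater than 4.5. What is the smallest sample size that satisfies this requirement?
n ≥ 18

For margin E ≤ 4.5:
n ≥ (z* · σ / E)²
n ≥ (2.326 · 8.2 / 4.5)²
n ≥ 17.96

Minimum n = 18 (rounding up)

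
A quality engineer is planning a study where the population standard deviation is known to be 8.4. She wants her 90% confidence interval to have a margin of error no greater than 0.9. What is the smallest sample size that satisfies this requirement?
n ≥ 236

For margin E ≤ 0.9:
n ≥ (z* · σ / E)²
n ≥ (1.645 · 8.4 / 0.9)²
n ≥ 235.72

Minimum n = 236 (rounding up)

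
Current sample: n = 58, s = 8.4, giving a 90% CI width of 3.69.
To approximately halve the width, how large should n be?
n ≈ 232

CI width ∝ 1/√n
To reduce width by factor 2, need √n to grow by 2 → need 2² = 4 times as many samples.

Current: n = 58, width = 3.69
New: n = 232, width ≈ 1.82

Width reduced by factor of 3.69/1.82 = 2.03.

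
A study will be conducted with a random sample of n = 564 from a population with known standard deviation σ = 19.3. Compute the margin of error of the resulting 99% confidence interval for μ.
Margin of error = 2.09

Margin of error = z* · σ/√n
= 2.576 · 19.3/√564
= 2.576 · 19.3/23.7487
= 2.09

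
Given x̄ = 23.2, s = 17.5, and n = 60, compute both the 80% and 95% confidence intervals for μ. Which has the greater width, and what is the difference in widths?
95% CI is wider by 3.18

df = 59
80% CI: t* = 1.296, (20.27, 26.13), width = 2 · t* · s/√n = 5.86
95% CI: t* = 2.001, (18.68, 27.72), width = 2 · t* · s/√n = 9.04

The 95% CI is wider by 9.04 - 5.86 = 3.18.
Higher confidence requires a wider interval.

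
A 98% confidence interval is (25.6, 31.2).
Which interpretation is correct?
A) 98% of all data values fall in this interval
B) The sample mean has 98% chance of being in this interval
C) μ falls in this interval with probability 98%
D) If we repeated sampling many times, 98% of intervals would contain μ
D

A) Wrong — a CI is about the parameter μ, not individual data values.
B) Wrong — x̄ is observed and sits in the interval by construction.
C) Wrong — μ is fixed; the randomness lives in the interval, not in μ.
D) Correct — this is the frequentist long-run coverage interpretation.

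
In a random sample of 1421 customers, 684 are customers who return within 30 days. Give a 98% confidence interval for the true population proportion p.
(0.451, 0.512)

Proportion CI:
p̂ = 684/1421 = 0.48135
SE = √(p̂(1-p̂)/n) = √(0.48135 · 0.51865 / 1421) = 0.01325

z* = 2.326
Margin = z* · SE = 2.326 · 0.01325 = 0.0308

CI: 0.48135 ± 0.0308 = (0.451, 0.512)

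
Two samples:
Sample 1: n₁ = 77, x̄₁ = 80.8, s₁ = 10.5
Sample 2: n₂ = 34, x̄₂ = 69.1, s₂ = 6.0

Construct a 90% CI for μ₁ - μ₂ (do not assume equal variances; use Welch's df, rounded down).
(9.08, 14.32)

Difference: x̄₁ - x̄₂ = 11.70
SE = √(s₁²/n₁ + s₂²/n₂) = √(10.5²/77 + 6.0²/34) = 1.5782
df = 101.78 → 101 (Welch–Satterthwaite, rounded down)
t* = 1.660

CI: 11.70 ± 1.660 · 1.5782 = 11.70 ± 2.62 = (9.08, 14.32)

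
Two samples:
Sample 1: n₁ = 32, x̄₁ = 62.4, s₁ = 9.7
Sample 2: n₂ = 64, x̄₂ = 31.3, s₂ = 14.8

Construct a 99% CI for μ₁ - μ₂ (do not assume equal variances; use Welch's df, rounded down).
(24.46, 37.74)

Difference: x̄₁ - x̄₂ = 31.10
SE = √(s₁²/n₁ + s₂²/n₂) = √(9.7²/32 + 14.8²/64) = 2.5225
df = 87.10 → 87 (Welch–Satterthwaite, rounded down)
t* = 2.634

CI: 31.10 ± 2.634 · 2.5225 = 31.10 ± 6.64 = (24.46, 37.74)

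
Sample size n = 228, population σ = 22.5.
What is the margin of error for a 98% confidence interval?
Margin of error = 3.47

Margin of error = z* · σ/√n
= 2.326 · 22.5/√228
= 2.326 · 22.5/15.0997
= 3.47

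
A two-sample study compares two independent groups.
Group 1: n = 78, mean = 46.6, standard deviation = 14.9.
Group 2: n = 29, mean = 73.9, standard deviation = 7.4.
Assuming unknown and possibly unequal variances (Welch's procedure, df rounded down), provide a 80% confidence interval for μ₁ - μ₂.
(-30.11, -24.49)

Difference: x̄₁ - x̄₂ = -27.30
SE = √(s₁²/n₁ + s₂²/n₂) = √(14.9²/78 + 7.4²/29) = 2.1759
df = 96.39 → 96 (Welch–Satterthwaite, rounded down)
t* = 1.290

CI: -27.30 ± 1.290 · 2.1759 = -27.30 ± 2.81 = (-30.11, -24.49)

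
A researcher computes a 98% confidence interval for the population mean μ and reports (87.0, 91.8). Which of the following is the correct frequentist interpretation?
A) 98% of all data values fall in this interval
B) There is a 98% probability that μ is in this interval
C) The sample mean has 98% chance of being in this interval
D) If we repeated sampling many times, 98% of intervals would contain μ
D

A) Wrong — a CI is about the parameter μ, not individual data values.
B) Wrong — μ is fixed; the randomness lives in the interval, not in μ.
C) Wrong — x̄ is observed and sits in the interval by construction.
D) Correct — this is the frequentist long-run coverage interpretation.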